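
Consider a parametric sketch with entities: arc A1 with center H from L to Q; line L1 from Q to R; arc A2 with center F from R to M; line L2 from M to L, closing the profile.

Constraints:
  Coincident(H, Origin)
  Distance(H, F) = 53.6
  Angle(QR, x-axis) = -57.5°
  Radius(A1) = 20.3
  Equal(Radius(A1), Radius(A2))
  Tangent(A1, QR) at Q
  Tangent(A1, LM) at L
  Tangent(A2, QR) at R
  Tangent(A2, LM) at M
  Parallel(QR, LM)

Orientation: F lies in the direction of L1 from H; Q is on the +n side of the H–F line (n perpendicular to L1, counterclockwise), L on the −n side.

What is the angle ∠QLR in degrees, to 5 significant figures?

52.857°

The slot axis is L1's direction at -57.5°, so u = (cos -57.5°, sin -57.5°) = (0.53730, -0.84339) and n = (−sin -57.5°, cos -57.5°) = (0.84339, 0.53730). H is at the origin and F lies 53.6 along u from H, so F = 53.6·u = (28.799, -45.206). Tangency of A1 to both parallel lines with radius 20.3 puts Q and L at H ± 20.3·n: Q = (17.121, 10.907), L = (-17.121, -10.907). Equal radii place R and M the same way about F: R = F + 20.3·n = (45.920, -34.299), M = F − 20.3·n = (11.678, -56.113). Then cos ∠QLR = LQ·LR / (|LQ||LR|), giving 52.857°.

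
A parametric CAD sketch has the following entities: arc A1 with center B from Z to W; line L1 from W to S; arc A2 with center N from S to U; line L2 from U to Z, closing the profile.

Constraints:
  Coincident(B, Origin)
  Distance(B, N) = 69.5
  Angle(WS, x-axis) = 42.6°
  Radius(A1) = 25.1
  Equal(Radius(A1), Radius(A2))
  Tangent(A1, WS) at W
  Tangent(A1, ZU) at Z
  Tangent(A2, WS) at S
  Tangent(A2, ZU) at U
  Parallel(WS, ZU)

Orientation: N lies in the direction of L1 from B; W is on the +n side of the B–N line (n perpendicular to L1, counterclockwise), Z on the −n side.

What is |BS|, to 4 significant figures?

73.89

The slot axis is L1's direction at 42.6°, so u = (cos 42.6°, sin 42.6°) = (0.7361, 0.6769) and n = (−sin 42.6°, cos 42.6°) = (-0.6769, 0.7361). B is at the origin and N lies 69.5 along u from B, so N = 69.5·u = (51.16, 47.04). Tangency of A1 to both parallel lines with radius 25.1 puts W and Z at B ± 25.1·n: W = (-16.99, 18.48), Z = (16.99, -18.48). Equal radii place S and U the same way about N: S = N + 25.1·n = (34.17, 65.52), U = N − 25.1·n = (68.15, 28.57). Then |BS| = |S − B| = 73.89.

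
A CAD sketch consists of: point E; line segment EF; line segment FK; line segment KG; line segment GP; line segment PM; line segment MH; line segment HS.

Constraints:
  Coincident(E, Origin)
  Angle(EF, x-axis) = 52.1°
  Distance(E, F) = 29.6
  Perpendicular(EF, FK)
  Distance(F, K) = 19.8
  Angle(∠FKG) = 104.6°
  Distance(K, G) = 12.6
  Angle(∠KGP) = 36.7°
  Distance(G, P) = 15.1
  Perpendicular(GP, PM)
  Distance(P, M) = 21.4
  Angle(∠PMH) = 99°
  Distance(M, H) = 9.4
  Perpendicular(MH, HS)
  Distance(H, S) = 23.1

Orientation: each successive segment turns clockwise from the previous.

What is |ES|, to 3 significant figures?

28.4

E is at the origin; EF runs at 52.1° with length 29.6, so F = (18.2, 23.4). EF ⟂ FK, so FK runs at -37.9°; with |FK| = 19.8, K = (33.8, 11.2). ∠FKG = 104.6° gives KG at -113° from the x-axis; with |KG| = 12.6, G = (28.8, -0.378). ∠KGP = 36.7° gives GP at 103° from the x-axis; with |GP| = 15.1, P = (25.3, 14.3). The perpendicularity gives PM at right angles to GP, so PM runs at 13.4°; with |PM| = 21.4, M = (46.1, 19.3). ∠PMH = 99.0° gives MH at -67.6° from the x-axis; with |MH| = 9.4, H = (49.7, 10.6). MH is perpendicular to HS, so HS runs at -158°; with |HS| = 23.1, S = (28.4, 1.78). Then |ES| = |S − E| = 28.4.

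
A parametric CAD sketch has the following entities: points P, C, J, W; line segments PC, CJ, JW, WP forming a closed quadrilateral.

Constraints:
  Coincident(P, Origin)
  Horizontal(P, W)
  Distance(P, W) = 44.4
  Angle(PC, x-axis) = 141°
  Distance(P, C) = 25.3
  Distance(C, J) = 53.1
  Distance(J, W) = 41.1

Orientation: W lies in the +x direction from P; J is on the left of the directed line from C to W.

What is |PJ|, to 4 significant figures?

47.56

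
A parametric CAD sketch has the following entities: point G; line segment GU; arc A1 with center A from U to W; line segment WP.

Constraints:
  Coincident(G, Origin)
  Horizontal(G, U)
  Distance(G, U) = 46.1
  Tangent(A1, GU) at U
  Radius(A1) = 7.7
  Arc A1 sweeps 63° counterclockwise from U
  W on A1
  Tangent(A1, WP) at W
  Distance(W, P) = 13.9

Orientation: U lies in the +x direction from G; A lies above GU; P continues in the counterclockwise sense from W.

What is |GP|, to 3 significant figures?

61.5

G is at the origin; G and U share the same y with |GU| = 46.1 and U on the +x side, so U = (46.1, 0.00). Tangency of A1 to GU means the radius AU is perpendicular to GU, so A = U + (0, 7.7) = (46.1, 7.70). On A1, U sits at bearing -90° from A; a 63° counterclockwise sweep puts W at bearing -27°, so W = A + 7.7·(cos -27°, sin -27°) = (53.0, 4.20). The tangent condition forces AW to be normal to WP, so WP runs along (−sin -27°, cos -27°); with |WP| = 13.9, P = (59.3, 16.6). Then |GP| = |P − G| = 61.5.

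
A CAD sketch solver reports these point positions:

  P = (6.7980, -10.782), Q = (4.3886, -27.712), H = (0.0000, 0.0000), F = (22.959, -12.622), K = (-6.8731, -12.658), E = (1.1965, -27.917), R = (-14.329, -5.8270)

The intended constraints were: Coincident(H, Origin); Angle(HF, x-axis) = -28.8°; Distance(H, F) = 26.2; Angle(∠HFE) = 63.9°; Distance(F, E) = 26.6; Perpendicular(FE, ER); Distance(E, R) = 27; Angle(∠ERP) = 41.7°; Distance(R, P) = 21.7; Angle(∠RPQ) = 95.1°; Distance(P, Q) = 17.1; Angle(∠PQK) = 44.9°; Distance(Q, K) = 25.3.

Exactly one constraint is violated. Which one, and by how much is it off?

Distance(Q, K) = 25.3 — off by 6.50.

H = (0.00, 0.00) ✓; HF at -28.80° ✓; |HF| = 26.20 ✓; ∠HFE = 63.90° ✓; |FE| = 26.60 ✓; ∠(FE, ER) = 90.00° ✓; |ER| = 27.00 ✓; ∠ERP = 41.70° ✓; |RP| = 21.70 ✓; ∠RPQ = 95.10° ✓; |PQ| = 17.10 ✓; ∠PQK = 44.90° ✓; |QK| = 18.80 ✗.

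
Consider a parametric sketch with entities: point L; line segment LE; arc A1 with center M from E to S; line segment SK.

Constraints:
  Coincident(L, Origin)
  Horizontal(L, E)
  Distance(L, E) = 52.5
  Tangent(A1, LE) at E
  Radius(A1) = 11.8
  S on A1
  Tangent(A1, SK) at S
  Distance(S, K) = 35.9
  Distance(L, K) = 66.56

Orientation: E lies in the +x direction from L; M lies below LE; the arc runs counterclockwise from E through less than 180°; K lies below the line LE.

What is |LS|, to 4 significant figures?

42.89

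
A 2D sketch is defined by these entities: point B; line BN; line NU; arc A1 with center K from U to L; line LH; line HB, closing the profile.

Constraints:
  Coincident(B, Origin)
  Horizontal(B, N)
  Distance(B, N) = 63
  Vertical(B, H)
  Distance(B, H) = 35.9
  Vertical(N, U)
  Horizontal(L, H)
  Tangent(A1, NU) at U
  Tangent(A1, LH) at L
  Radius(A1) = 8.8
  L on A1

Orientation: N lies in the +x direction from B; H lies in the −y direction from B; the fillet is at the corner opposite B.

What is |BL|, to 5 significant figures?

65.011

B is at the origin; B and N share the same y with |BN| = 63.0 and N on the +x side, so N = (63.000, 0.0000). BH is vertical with |BH| = 35.9 and H on the −y side, so H = (0.0000, -35.900). The virtual corner opposite B is at (63.000, -35.900). Since A1 is tangent to NU there, KU ⟂ NU and tangency of A1 to LH means the radius KL is perpendicular to LH, with radius 8.8, so the center K sits 8.8 in from both sides at K = (54.200, -27.100). That places the tangent points at U = (63.000, -27.100) on NU and L = (54.200, -35.900) on LH. Then |BL| = |L − B| = 65.011.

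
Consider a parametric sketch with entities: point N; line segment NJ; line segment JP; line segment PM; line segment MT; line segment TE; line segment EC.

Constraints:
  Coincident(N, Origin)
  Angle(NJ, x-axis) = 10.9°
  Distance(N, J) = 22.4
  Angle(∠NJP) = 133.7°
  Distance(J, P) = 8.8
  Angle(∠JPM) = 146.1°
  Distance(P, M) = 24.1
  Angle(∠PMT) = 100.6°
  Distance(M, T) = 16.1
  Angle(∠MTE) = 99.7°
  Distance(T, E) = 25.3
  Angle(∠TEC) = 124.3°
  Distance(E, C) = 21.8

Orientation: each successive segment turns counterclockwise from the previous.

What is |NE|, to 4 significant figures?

14.64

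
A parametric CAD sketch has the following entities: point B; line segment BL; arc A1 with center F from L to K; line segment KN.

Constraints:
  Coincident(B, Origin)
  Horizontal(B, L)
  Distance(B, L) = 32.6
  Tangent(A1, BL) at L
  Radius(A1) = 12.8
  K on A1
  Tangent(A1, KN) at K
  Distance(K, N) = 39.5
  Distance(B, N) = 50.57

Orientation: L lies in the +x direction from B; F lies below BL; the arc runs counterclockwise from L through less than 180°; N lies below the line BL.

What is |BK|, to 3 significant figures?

22.5

Checks: |FK| = 12.80 ✓; ∠(FK, KN) = 90.00° ✓; |KN| = 39.50 ✓; |BN| = 50.57 ✓.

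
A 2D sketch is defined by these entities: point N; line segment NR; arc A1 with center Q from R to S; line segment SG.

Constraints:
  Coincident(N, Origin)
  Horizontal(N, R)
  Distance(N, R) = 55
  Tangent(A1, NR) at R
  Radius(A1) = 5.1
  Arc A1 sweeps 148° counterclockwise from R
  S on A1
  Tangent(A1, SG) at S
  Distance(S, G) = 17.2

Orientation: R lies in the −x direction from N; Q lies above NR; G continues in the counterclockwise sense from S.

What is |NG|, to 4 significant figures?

69.41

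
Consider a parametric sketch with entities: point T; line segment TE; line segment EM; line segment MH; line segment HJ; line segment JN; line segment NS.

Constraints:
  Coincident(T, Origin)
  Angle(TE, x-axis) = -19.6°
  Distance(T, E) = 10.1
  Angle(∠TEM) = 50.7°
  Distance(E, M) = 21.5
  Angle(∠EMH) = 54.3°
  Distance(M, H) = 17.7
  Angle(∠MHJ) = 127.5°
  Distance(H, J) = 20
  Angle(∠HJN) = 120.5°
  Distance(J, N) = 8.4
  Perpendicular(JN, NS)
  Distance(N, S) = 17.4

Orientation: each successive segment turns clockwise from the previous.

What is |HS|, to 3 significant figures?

18.6

T is at the origin; TE runs at -19.6° with length 10.1, so E = (9.51, -3.39). ∠TEM = 50.7° gives EM at -149° from the x-axis; with |EM| = 21.5, M = (-8.89, -14.5). ∠EMH = 54.3° gives MH at 85.4° from the x-axis; with |MH| = 17.7, H = (-7.48, 3.15). ∠MHJ = 127.5° gives HJ at 32.9° from the x-axis; with |HJ| = 20.0, J = (9.32, 14.0). ∠HJN = 120.5° gives JN at -26.6° from the x-axis; with |JN| = 8.4, N = (16.8, 10.3). The perpendicularity gives NS at right angles to JN, so NS runs at -117°; with |NS| = 17.4, S = (9.04, -5.31). Then |HS| = |S − H| = 18.6.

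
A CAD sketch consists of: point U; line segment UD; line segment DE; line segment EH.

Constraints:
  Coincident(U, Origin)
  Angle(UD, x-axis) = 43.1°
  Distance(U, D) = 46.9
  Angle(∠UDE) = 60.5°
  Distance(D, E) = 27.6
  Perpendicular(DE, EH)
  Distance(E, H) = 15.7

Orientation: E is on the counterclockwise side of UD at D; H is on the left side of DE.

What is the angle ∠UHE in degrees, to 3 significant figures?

170°

∠UDE = 60.5°, so DE runs at 43.1° + (180° − 60.5°) = 163° from the x-axis; with |DE| = 27.6, E = D + 27.6·(cos 163°, sin 163°) = (7.91, 40.3). DE is perpendicular to EH; with |EH| = 15.7 on the left of DE, H = E + 15.7·(-0.299, -0.954) = (3.21, 25.3). Then cos ∠UHE = HU·HE / (|HU||HE|), giving 170°.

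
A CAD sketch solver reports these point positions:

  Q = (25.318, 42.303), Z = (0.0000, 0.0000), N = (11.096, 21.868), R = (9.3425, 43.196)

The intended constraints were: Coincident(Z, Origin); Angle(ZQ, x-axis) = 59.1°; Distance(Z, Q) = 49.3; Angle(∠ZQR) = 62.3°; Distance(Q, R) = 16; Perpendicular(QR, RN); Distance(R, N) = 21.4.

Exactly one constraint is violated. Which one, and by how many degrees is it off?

Perpendicular(QR, RN) — off by 7.90°.

Z = (0.00, 0.00) ✓; ZQ at 59.10° ✓; |ZQ| = 49.30 ✓; ∠ZQR = 62.30° ✓; |QR| = 16.00 ✓; ∠(QR, RN) = 97.90° ✗; |RN| = 21.40 ✓.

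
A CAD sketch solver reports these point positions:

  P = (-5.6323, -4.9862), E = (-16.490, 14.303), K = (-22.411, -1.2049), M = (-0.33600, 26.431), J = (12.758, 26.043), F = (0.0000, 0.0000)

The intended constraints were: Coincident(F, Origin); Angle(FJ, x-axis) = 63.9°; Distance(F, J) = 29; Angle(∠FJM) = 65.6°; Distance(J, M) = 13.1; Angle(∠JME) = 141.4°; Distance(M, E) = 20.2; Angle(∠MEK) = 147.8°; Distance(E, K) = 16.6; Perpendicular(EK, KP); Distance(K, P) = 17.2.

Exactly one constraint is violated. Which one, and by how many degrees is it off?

Perpendicular(EK, KP) — off by 8.20°.

F = (0.00, 0.00) ✓; FJ at 63.90° ✓; |FJ| = 29.00 ✓; ∠FJM = 65.60° ✓; |JM| = 13.10 ✓; ∠JME = 141.4° ✓; |ME| = 20.20 ✓; ∠MEK = 147.8° ✓; |EK| = 16.60 ✓; ∠(EK, KP) = 98.20° ✗; |KP| = 17.20 ✓.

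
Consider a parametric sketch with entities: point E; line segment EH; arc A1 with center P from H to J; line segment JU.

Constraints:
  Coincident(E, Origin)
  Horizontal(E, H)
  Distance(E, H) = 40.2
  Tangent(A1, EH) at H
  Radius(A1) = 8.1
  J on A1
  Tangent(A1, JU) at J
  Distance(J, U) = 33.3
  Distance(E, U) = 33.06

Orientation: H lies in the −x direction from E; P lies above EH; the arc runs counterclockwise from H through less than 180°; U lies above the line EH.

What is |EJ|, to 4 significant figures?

33.85

E is at the origin; E and H share the same y with |EH| = 40.2 and H on the −x side, so H = (-40.20, 0.000). Since A1 is tangent to EH there, PH ⟂ EH, so P = H + (0, 8.1) = (-40.20, 8.100). Since PJ ⟂ JU (tangency), |PU| = √(8.1² + 33.3²) = 34.27 regardless of where J sits on A1. So U lies on both circle(E, 33.06) and circle(P, 34.27); the above-EH intersection is U = (-13.85, 30.02). J is the foot of the tangent from U: J = (-33.69, 3.274).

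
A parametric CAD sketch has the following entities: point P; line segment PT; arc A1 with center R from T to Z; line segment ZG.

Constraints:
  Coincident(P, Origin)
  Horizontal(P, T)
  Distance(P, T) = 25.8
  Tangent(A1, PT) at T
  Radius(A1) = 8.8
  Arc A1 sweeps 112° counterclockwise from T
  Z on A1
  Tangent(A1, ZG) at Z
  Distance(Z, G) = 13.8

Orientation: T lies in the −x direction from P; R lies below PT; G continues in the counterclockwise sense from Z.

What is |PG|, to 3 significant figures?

38.1

P is at the origin; PT is horizontal with |PT| = 25.8 and T on the −x side, so T = (-25.8, 0.00). The tangent condition forces RT to be normal to PT, so R = T + (0, -8.8) = (-25.8, -8.80). On A1, T sits at bearing 90° from R; a 112° counterclockwise sweep puts Z at bearing 202°, so Z = R + 8.8·(cos 202°, sin 202°) = (-34.0, -12.1). The tangent condition forces RZ to be normal to ZG, so ZG runs along (−sin 202°, cos 202°); with |ZG| = 13.8, G = (-28.8, -24.9). Then |PG| = |G − P| = 38.1.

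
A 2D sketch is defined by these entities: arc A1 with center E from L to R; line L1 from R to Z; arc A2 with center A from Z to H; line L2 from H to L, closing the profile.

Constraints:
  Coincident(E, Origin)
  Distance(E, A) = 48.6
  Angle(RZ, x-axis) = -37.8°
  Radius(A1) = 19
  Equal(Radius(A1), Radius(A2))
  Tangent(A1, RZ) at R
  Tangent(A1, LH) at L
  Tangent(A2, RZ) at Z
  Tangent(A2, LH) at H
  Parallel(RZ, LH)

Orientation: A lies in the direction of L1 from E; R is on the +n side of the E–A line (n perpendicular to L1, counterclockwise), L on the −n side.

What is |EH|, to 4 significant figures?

52.18

Tangency of A1 to both parallel lines with radius 19.0 puts R and L at E ± 19.0·n: R = (11.65, 15.01), L = (-11.65, -15.01). Equal radii place Z and H the same way about A: Z = A + 19.0·n = (50.05, -14.77), H = A − 19.0·n = (26.76, -44.80). Then |EH| = |H − E| = 52.18.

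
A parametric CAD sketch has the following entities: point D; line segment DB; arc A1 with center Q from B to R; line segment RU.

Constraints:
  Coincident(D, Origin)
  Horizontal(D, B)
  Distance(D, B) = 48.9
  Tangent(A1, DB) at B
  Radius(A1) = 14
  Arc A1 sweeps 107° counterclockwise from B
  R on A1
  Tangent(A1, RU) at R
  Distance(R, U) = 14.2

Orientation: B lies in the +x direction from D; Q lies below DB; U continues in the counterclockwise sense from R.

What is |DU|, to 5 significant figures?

50.758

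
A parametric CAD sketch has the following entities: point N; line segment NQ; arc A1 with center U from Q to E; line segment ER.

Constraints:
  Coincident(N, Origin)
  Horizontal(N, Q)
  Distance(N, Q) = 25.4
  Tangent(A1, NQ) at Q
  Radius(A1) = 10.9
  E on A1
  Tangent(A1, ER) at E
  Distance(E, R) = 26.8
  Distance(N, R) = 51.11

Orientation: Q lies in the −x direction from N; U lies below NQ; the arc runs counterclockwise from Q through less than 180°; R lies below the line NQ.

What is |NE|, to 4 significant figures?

38.19

Checks: |UQ| = 10.90 ✓; |UE| = 10.90 ✓; ∠(UE, ER) = 90.00° ✓; |ER| = 26.80 ✓; |NR| = 51.11 ✓.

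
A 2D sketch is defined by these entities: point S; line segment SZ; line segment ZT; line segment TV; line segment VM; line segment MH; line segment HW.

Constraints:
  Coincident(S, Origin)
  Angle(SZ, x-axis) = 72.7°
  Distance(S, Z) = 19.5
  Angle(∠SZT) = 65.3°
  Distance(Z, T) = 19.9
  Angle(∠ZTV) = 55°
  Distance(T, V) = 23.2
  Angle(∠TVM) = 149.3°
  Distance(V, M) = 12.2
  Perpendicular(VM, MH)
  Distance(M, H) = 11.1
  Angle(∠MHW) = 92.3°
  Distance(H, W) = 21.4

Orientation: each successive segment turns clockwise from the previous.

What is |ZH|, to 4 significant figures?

16.62

S is at the origin; SZ runs at 72.7° with length 19.5, so Z = (5.799, 18.62). ∠SZT = 65.3° gives ZT at -42.00° from the x-axis; with |ZT| = 19.9, T = (20.59, 5.302). ∠ZTV = 55.0° gives TV at -167.0° from the x-axis; with |TV| = 23.2, V = (-2.018, 0.08327). ∠TVM = 149.3° gives VM at 162.3° from the x-axis; with |VM| = 12.2, M = (-13.64, 3.792). VM is perpendicular to MH, so MH runs at 72.30°; with |MH| = 11.1, H = (-10.27, 14.37). Then |ZH| = |H − Z| = 16.62.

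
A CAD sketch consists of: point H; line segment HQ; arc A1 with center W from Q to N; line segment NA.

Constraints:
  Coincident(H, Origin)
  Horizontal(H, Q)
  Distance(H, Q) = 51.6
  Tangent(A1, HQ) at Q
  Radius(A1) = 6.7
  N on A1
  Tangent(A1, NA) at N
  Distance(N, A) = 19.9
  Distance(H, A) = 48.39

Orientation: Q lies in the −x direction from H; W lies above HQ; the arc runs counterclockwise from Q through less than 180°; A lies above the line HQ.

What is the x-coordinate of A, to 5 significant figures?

-41.399

Checks: ∠(WQ, QH) = 90.00° ✓; |WQ| = 6.700 ✓; |WN| = 6.700 ✓; ∠(WN, NA) = 90.00° ✓; |NA| = 19.90 ✓; |HA| = 48.39 ✓.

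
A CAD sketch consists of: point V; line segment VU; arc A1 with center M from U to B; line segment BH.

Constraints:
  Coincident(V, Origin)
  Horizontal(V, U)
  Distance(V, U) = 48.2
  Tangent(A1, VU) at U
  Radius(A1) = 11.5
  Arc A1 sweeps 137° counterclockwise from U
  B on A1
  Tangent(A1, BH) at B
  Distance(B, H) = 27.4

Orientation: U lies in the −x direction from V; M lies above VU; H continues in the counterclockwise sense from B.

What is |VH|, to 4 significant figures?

71.68

V is at the origin; V and U share the same y with |VU| = 48.2 and U on the −x side, so U = (-48.20, 0.000). The tangent condition forces MU to be normal to VU, so M = U + (0, 11.5) = (-48.20, 11.50). On A1, U sits at bearing -90° from M; a 137° counterclockwise sweep puts B at bearing 47°, so B = M + 11.5·(cos 47°, sin 47°) = (-40.36, 19.91). Since A1 is tangent to BH there, MB ⟂ BH, so BH runs along (−sin 47°, cos 47°); with |BH| = 27.4, H = (-60.40, 38.60). Then |VH| = |H − V| = 71.68.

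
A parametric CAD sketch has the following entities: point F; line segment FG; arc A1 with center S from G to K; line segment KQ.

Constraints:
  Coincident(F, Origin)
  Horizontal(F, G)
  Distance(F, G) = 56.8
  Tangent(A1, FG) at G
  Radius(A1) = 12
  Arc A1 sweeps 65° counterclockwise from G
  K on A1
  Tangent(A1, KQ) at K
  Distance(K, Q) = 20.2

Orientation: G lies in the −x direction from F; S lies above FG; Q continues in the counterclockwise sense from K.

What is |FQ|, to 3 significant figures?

45.1

F is at the origin; FG is horizontal with |FG| = 56.8 and G on the −x side, so G = (-56.8, 0.00). A1 meets FG tangentially, so SG is at right angles to FG, so S = G + (0, 12) = (-56.8, 12.0). On A1, G sits at bearing -90° from S; a 65° counterclockwise sweep puts K at bearing -25°, so K = S + 12.0·(cos -25°, sin -25°) = (-45.9, 6.93). Tangency of A1 to KQ means the radius SK is perpendicular to KQ, so KQ runs along (−sin -25°, cos -25°); with |KQ| = 20.2, Q = (-37.4, 25.2). Then |FQ| = |Q − F| = 45.1.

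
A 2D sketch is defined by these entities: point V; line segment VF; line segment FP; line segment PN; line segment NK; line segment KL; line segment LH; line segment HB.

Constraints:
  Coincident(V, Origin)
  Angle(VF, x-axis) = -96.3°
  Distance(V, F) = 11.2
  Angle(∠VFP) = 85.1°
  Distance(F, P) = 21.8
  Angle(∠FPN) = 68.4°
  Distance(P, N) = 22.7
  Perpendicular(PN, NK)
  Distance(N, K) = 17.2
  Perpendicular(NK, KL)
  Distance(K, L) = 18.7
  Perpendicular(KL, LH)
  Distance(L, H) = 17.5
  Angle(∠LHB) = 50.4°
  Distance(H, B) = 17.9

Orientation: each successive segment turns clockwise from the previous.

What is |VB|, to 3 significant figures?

4.17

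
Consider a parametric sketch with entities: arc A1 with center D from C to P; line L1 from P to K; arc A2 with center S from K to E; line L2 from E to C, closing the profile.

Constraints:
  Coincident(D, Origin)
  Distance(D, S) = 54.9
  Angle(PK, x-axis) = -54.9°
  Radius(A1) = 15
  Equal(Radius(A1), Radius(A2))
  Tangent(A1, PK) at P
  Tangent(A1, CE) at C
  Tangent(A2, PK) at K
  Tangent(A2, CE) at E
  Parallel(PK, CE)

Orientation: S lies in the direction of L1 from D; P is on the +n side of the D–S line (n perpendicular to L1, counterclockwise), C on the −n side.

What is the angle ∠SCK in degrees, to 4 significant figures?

13.37°

The slot axis is L1's direction at -54.9°, so u = (cos -54.9°, sin -54.9°) = (0.5750, -0.8181) and n = (−sin -54.9°, cos -54.9°) = (0.8181, 0.5750). D is at the origin and S lies 54.9 along u from D, so S = 54.9·u = (31.57, -44.92). Tangency of A1 to both parallel lines with radius 15.0 puts P and C at D ± 15.0·n: P = (12.27, 8.625), C = (-12.27, -8.625). Equal radii place K and E the same way about S: K = S + 15.0·n = (43.84, -36.29), E = S − 15.0·n = (19.30, -53.54). Then cos ∠SCK = CS·CK / (|CS||CK|), giving 13.37°.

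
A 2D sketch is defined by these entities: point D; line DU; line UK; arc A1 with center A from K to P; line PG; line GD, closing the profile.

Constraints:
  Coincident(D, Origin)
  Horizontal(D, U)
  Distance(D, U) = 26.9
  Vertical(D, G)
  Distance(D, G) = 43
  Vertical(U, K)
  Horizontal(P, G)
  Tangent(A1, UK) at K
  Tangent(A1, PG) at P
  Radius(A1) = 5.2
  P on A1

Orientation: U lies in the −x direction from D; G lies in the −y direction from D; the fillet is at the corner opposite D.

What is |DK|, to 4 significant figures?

46.39

The virtual corner opposite D is at (-26.90, -43.00). The tangent condition forces AK to be normal to UK and A1 meets PG tangentially, so AP is at right angles to PG, with radius 5.2, so the center A sits 5.2 in from both sides at A = (-21.70, -37.80). That places the tangent points at K = (-26.90, -37.80) on UK and P = (-21.70, -43.00) on PG. Then |DK| = |K − D| = 46.39.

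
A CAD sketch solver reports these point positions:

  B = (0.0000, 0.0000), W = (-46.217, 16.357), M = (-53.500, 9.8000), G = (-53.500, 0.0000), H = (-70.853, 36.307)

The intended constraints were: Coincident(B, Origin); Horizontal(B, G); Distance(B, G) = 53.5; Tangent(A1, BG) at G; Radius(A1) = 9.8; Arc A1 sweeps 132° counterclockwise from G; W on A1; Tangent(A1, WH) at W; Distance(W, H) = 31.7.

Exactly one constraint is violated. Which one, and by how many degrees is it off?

Tangent(A1, WH) at W — off by 9.00°.

B = (0.00, 0.00) ✓; B.y = 0.00, G.y = 0.00 ✓; |BG| = 53.50 ✓; ∠(MG, GB) = 90.00° ✓; |MG| = 9.800 ✓; bearing(M→W) − bearing(M→G) = 132.0° ✓; |MW| = 9.800 ✓; ∠(MW, WH) = 81.00° ✗; |WH| = 31.70 ✓.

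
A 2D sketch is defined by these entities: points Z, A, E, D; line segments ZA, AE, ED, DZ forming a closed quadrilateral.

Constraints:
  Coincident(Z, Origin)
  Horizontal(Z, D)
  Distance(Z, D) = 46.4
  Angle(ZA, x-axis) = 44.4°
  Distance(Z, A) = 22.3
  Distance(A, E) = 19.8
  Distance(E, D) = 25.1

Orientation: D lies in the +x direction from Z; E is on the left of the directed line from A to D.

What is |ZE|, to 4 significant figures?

41.10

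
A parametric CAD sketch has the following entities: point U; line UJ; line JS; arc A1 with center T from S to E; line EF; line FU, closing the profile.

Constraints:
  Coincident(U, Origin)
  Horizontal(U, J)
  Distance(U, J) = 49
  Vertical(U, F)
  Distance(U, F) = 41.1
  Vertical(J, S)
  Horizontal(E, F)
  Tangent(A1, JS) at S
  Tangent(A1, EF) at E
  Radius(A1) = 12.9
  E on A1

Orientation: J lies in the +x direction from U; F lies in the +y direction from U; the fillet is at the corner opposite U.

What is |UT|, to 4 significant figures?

45.81

UF is vertical with |UF| = 41.1 and F on the +y side, so F = (0.000, 41.10). The virtual corner opposite U is at (49.00, 41.10). A1 meets JS tangentially, so TS is at right angles to JS and the tangent condition forces TE to be normal to EF, with radius 12.9, so the center T sits 12.9 in from both sides at T = (36.10, 28.20). Then |UT| = |T − U| = 45.81.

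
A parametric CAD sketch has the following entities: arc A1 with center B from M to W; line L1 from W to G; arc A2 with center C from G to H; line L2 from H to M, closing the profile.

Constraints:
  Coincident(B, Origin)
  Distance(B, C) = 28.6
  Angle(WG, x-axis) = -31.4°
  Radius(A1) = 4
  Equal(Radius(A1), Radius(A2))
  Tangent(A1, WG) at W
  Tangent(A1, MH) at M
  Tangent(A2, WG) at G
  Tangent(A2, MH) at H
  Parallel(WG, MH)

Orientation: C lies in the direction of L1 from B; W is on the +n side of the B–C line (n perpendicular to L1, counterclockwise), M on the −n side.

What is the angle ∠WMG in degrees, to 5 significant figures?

74.373°

The slot axis is L1's direction at -31.4°, so u = (cos -31.4°, sin -31.4°) = (0.85355, -0.52101) and n = (−sin -31.4°, cos -31.4°) = (0.52101, 0.85355). B is at the origin and C lies 28.6 along u from B, so C = 28.6·u = (24.412, -14.901). Tangency of A1 to both parallel lines with radius 4.0 puts W and M at B ± 4.0·n: W = (2.0840, 3.4142), M = (-2.0840, -3.4142). Equal radii place G and H the same way about C: G = C + 4.0·n = (26.496, -11.487), H = C − 4.0·n = (22.328, -18.315). Then cos ∠WMG = MW·MG / (|MW||MG|), giving 74.373°.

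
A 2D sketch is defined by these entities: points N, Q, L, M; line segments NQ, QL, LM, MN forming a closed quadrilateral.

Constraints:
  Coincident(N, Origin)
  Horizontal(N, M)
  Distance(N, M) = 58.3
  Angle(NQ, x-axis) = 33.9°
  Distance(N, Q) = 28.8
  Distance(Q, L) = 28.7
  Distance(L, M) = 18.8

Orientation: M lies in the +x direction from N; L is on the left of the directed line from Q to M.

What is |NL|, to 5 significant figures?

55.510

N is at the origin; NM is horizontal with |NM| = 58.3 and M in +x, so M = (58.3, 0). NQ runs at 33.9° with |NQ| = 28.8, so Q = (23.904, 16.063). L is determined by |QL| = 28.7 and |LM| = 18.8 together: it lies at the intersection of circle(Q, 28.7) and circle(M, 18.8). With |QM| = 37.962, the foot of the radical line on QM is 25.175 from Q and the perpendicular offset is √(28.7² − 25.175²) = 13.782. Taking the left-of-QM solution: L = (52.546, 17.898).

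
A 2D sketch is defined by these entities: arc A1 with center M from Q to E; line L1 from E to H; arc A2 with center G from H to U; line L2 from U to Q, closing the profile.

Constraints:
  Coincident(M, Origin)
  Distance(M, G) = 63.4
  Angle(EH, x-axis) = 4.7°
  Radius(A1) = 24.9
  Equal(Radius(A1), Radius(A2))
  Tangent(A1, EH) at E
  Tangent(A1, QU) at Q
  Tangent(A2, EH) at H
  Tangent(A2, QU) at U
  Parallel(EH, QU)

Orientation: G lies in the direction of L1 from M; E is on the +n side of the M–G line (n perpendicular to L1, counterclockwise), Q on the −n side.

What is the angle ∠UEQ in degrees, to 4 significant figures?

51.85°

The slot axis is L1's direction at 4.7°, so u = (cos 4.7°, sin 4.7°) = (0.9966, 0.08194) and n = (−sin 4.7°, cos 4.7°) = (-0.08194, 0.9966). M is at the origin and G lies 63.4 along u from M, so G = 63.4·u = (63.19, 5.195). Tangency of A1 to both parallel lines with radius 24.9 puts E and Q at M ± 24.9·n: E = (-2.040, 24.82), Q = (2.040, -24.82). Equal radii place H and U the same way about G: H = G + 24.9·n = (61.15, 30.01), U = G − 24.9·n = (65.23, -19.62). Then cos ∠UEQ = EU·EQ / (|EU||EQ|), giving 51.85°.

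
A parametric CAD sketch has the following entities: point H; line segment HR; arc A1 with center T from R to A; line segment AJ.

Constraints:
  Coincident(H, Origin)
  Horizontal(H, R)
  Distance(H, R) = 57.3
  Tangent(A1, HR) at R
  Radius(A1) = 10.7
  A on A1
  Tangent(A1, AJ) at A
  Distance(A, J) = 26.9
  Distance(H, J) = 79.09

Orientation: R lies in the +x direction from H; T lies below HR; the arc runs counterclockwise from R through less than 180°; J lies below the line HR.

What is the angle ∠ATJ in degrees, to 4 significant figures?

68.31°

Checks: ∠(TR, RH) = 90.00° ✓; |TR| = 10.70 ✓; |TA| = 10.70 ✓; ∠(TA, AJ) = 90.00° ✓; |AJ| = 26.90 ✓; |HJ| = 79.09 ✓.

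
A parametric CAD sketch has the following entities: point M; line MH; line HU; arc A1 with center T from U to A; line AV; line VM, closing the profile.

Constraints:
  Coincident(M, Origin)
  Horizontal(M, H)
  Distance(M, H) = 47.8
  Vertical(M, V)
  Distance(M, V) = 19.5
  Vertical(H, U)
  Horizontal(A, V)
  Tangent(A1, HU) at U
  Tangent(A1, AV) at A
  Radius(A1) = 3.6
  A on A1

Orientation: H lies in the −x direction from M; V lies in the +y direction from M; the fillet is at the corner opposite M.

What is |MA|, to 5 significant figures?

48.310

M is at the origin; MH is horizontal with |MH| = 47.8 and H on the −x side, so H = (-47.800, 0.0000). M and V share the same x with |MV| = 19.5 and V on the +y side, so V = (0.0000, 19.500). The virtual corner opposite M is at (-47.800, 19.500). A1 meets HU tangentially, so TU is at right angles to HU and since A1 is tangent to AV there, TA ⟂ AV, with radius 3.6, so the center T sits 3.6 in from both sides at T = (-44.200, 15.900). That places the tangent points at U = (-47.800, 15.900) on HU and A = (-44.200, 19.500) on AV. Then |MA| = |A − M| = 48.310.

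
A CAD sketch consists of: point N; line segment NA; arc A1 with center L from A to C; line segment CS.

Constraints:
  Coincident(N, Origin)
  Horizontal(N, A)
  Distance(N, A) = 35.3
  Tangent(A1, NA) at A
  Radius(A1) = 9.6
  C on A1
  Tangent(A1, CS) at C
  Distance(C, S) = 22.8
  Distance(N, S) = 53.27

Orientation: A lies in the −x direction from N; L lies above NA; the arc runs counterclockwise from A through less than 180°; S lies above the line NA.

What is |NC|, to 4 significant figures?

31.62

Checks: N = (0.00, 0.00) ✓; |LC| = 9.600 ✓; ∠(LC, CS) = 90.00° ✓; |CS| = 22.80 ✓; |NS| = 53.27 ✓.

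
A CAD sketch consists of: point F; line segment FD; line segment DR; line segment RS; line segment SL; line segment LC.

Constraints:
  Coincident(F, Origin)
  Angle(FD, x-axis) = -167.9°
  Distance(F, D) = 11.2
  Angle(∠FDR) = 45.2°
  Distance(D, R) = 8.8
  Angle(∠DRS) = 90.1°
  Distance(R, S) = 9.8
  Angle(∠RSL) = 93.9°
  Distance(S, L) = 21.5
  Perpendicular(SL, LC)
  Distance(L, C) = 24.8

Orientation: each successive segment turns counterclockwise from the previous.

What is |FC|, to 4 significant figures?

30.86

F is at the origin; FD runs at -167.9° with length 11.2, so D = (-10.95, -2.348). ∠FDR = 45.2° gives DR at -33.10° from the x-axis; with |DR| = 8.8, R = (-3.579, -7.153). ∠DRS = 90.1° gives RS at 56.80° from the x-axis; with |RS| = 9.8, S = (1.787, 1.047). ∠RSL = 93.9° gives SL at 142.9° from the x-axis; with |SL| = 21.5, L = (-15.36, 14.02). SL is perpendicular to LC, so LC runs at -127.1°; with |LC| = 24.8, C = (-30.32, -5.764). Then |FC| = |C − F| = 30.86.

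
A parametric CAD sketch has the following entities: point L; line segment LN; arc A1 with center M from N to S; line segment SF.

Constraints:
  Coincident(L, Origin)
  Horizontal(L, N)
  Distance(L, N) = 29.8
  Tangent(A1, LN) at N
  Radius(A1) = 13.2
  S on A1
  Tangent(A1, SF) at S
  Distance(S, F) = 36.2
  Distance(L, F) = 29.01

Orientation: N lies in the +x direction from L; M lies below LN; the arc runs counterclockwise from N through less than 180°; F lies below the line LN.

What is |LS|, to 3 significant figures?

21.0

Checks: |MS| = 13.20 ✓; ∠(MS, SF) = 90.00° ✓; |SF| = 36.20 ✓; |LF| = 29.01 ✓.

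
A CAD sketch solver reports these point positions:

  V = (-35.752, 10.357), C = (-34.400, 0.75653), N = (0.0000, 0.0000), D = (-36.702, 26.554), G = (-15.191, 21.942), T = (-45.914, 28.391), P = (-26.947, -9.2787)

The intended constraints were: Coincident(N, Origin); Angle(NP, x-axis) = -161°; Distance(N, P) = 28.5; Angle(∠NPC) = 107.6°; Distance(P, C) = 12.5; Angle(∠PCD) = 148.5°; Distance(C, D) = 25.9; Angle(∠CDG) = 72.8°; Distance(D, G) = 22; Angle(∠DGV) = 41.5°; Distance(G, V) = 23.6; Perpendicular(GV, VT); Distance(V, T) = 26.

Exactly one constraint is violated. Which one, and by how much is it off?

Distance(V, T) = 26 — off by 5.30.

N = (0.00, 0.00) ✓; NP at -161.0° ✓; |NP| = 28.50 ✓; ∠NPC = 107.6° ✓; |PC| = 12.50 ✓; ∠PCD = 148.5° ✓; |CD| = 25.90 ✓; ∠CDG = 72.80° ✓; |DG| = 22.00 ✓; ∠DGV = 41.50° ✓; |GV| = 23.60 ✓; ∠(GV, VT) = 90.00° ✓; |VT| = 20.70 ✗.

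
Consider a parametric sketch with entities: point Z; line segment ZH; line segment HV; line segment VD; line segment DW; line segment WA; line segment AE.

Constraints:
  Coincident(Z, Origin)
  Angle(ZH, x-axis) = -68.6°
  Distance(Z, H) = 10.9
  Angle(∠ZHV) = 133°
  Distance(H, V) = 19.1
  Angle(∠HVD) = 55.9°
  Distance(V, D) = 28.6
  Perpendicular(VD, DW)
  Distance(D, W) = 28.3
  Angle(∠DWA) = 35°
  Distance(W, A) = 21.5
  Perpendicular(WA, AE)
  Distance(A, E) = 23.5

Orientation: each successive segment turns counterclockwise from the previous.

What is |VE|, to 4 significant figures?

35.63

Z is at the origin; ZH runs at -68.6° with length 10.9, so H = (3.977, -10.15). ∠ZHV = 133.0° gives HV at -21.60° from the x-axis; with |HV| = 19.1, V = (21.74, -17.18). ∠HVD = 55.9° gives VD at 102.5° from the x-axis; with |VD| = 28.6, D = (15.55, 10.74). The perpendicularity gives DW at right angles to VD, so DW runs at -167.5°; with |DW| = 28.3, W = (-12.08, 4.617). ∠DWA = 35.0° gives WA at -22.50° from the x-axis; with |WA| = 21.5, A = (7.780, -3.611). WA is perpendicular to AE, so AE runs at 67.50°; with |AE| = 23.5, E = (16.77, 18.10). Then |VE| = |E − V| = 35.63.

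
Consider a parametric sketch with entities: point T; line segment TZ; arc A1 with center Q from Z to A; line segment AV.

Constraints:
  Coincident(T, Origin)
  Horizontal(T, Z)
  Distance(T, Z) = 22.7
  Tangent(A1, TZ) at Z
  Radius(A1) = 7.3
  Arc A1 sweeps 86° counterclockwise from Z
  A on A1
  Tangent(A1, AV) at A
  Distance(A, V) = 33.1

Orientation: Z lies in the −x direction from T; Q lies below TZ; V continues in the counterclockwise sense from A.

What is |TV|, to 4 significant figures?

51.26

T is at the origin; T and Z share the same y with |TZ| = 22.7 and Z on the −x side, so Z = (-22.70, 0.000). The tangent condition forces QZ to be normal to TZ, so Q = Z + (0, -7.3) = (-22.70, -7.300). On A1, Z sits at bearing 90° from Q; an 86° counterclockwise sweep puts A at bearing 176°, so A = Q + 7.3·(cos 176°, sin 176°) = (-29.98, -6.791). A1 meets AV tangentially, so QA is at right angles to AV, so AV runs along (−sin 176°, cos 176°); with |AV| = 33.1, V = (-32.29, -39.81). Then |TV| = |V − T| = 51.26.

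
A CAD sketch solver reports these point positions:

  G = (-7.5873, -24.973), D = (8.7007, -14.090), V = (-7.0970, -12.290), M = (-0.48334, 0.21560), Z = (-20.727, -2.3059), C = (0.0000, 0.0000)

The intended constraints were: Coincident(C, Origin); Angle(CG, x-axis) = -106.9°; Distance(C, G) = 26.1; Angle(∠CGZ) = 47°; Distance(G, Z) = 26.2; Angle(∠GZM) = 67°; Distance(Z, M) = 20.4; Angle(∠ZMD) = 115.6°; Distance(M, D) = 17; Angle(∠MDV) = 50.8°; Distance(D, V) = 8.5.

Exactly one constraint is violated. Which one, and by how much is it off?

Distance(D, V) = 8.5 — off by 7.40.

C = (0.00, 0.00) ✓; CG at -106.9° ✓; |CG| = 26.10 ✓; ∠CGZ = 47.00° ✓; |GZ| = 26.20 ✓; ∠GZM = 67.00° ✓; |ZM| = 20.40 ✓; ∠ZMD = 115.6° ✓; |MD| = 17.00 ✓; ∠MDV = 50.80° ✓; |DV| = 15.90 ✗.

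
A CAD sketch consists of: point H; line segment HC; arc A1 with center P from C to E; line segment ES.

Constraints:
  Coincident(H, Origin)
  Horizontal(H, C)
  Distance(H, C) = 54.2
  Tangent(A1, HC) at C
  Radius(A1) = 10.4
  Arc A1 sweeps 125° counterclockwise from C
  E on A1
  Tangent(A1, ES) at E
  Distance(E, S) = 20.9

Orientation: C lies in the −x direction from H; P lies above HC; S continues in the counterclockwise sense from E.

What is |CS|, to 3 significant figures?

33.7

H is at the origin; H and C share the same y with |HC| = 54.2 and C on the −x side, so C = (-54.2, 0.00). The tangent condition forces PC to be normal to HC, so P = C + (0, 10.4) = (-54.2, 10.4). On A1, C sits at bearing -90° from P; a 125° counterclockwise sweep puts E at bearing 35°, so E = P + 10.4·(cos 35°, sin 35°) = (-45.7, 16.4). Since A1 is tangent to ES there, PE ⟂ ES, so ES runs along (−sin 35°, cos 35°); with |ES| = 20.9, S = (-57.7, 33.5). Then |CS| = |S − C| = 33.7.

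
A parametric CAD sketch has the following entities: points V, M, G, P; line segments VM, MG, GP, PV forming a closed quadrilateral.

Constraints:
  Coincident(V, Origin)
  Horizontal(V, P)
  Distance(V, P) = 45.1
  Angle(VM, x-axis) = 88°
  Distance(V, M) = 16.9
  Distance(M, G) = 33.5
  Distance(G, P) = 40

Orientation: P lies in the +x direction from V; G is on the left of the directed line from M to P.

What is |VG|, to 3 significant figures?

45.7

V is at the origin; V and P share the same y with |VP| = 45.1 and P in +x, so P = (45.1, 0). VM runs at 88.0° with |VM| = 16.9, so M = (0.590, 16.9). G is determined by |MG| = 33.5 and |GP| = 40.0 together: it lies at the intersection of circle(M, 33.5) and circle(P, 40.0). With |MP| = 47.6, the foot of the radical line on MP is 18.8 from M and the perpendicular offset is √(33.5² − 18.8²) = 27.7. Taking the left-of-MP solution: G = (28.0, 36.2).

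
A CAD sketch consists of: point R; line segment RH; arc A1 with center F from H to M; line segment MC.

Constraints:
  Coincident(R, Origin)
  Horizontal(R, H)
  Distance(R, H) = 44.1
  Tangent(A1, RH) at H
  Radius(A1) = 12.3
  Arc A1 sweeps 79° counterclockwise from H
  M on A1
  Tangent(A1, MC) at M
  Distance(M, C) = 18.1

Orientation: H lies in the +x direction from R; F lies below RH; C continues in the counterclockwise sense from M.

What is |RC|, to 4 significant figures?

39.81

R is at the origin; R and H share the same y with |RH| = 44.1 and H on the +x side, so H = (44.10, 0.000). Since A1 is tangent to RH there, FH ⟂ RH, so F = H + (0, -12.3) = (44.10, -12.30). On A1, H sits at bearing 90° from F; a 79° counterclockwise sweep puts M at bearing 169°, so M = F + 12.3·(cos 169°, sin 169°) = (32.03, -9.953). Since A1 is tangent to MC there, FM ⟂ MC, so MC runs along (−sin 169°, cos 169°); with |MC| = 18.1, C = (28.57, -27.72). Then |RC| = |C − R| = 39.81.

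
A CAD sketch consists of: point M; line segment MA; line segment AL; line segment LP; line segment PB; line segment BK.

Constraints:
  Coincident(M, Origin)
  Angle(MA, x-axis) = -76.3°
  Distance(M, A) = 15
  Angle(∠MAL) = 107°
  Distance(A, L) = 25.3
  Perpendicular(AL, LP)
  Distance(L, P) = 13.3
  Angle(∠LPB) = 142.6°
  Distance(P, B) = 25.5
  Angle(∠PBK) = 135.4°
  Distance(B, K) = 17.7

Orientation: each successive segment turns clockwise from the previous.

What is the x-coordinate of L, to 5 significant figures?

-18.202

M is at the origin; MA runs at -76.3° with length 15.0, so A = (3.5526, -14.573). ∠MAL = 107.0° gives AL at -149.30° from the x-axis; with |AL| = 25.3, L = (-18.202, -27.490). So L.x = -18.202.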